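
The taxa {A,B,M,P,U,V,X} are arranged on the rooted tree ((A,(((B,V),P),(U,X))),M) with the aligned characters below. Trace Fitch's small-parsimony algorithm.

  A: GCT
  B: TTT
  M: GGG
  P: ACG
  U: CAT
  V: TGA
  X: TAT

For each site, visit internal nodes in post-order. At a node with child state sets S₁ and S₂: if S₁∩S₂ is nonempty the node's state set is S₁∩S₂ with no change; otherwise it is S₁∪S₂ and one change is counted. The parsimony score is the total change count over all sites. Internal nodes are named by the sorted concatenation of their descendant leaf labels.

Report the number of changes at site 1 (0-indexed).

site 0, node BV: B={T} ∩ V={T} → {T} (+0)
site 0, node BPV: BV={T} ∪ P={A} → {A,T} (+1)
site 0, node UX: U={C} ∪ X={T} → {C,T} (+1)
site 0, node BPUVX: BPV={A,T} ∩ UX={C,T} → {T} (+0)
site 0, node ABPUVX: A={G} ∪ BPUVX={T} → {G,T} (+1)
site 0, node ABMPUVX: ABPUVX={G,T} ∩ M={G} → {G} (+0)
site 1, node BV: B={T} ∪ V={G} → {G,T} (+1)
site 1, node BPV: BV={G,T} ∪ P={C} → {C,G,T} (+1)
site 1, node UX: U={A} ∩ X={A} → {A} (+0)
site 1, node BPUVX: BPV={C,G,T} ∪ UX={A} → {A,C,G,T} (+1)
site 1, node ABPUVX: A={C} ∩ BPUVX={A,C,G,T} → {C} (+0)
site 1, node ABMPUVX: ABPUVX={C} ∪ M={G} → {C,G} (+1)
site 2, node BV: B={T} ∪ V={A} → {A,T} (+1)
site 2, node BPV: BV={A,T} ∪ P={G} → {A,G,T} (+1)
site 2, node UX: U={T} ∩ X={T} → {T} (+0)
site 2, node BPUVX: BPV={A,G,T} ∩ UX={T} → {T} (+0)
site 2, node ABPUVX: A={T} ∩ BPUVX={T} → {T} (+0)
site 2, node ABMPUVX: ABPUVX={T} ∪ M={G} → {G,T} (+1)
per-site changes: [3, 4, 3]; total = 10

4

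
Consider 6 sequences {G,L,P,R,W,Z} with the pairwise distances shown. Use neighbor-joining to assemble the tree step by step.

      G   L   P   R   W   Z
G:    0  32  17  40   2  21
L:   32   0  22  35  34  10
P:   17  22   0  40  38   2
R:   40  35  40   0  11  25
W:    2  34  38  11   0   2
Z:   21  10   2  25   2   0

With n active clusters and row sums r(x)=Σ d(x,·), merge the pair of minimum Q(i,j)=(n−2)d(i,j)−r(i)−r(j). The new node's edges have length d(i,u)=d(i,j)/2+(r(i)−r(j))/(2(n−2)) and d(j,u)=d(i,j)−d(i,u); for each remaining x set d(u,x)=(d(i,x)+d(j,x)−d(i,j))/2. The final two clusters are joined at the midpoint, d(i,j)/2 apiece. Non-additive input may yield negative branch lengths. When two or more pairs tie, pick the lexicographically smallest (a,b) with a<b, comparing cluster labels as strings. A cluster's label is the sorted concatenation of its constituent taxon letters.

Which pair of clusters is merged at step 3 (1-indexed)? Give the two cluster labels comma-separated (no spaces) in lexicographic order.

GRW,L

iteration 1: select R,W (d=11, Q=-194); attach at lengths (27/2, -5/2); label the merged cluster RW
  updated: d(G,RW)=31/2, d(L,RW)=29, d(P,RW)=67/2, d(RW,Z)=8
iteration 2: select G,RW (d=31/2, Q=-125); attach at lengths (23/3, 47/6); label the merged cluster GRW
  updated: d(GRW,L)=91/4, d(GRW,P)=35/2, d(GRW,Z)=27/4
iteration 3: select GRW,L (d=91/4, Q=-225/4); attach at lengths (151/16, 213/16); label the merged cluster GLRW
  updated: d(GLRW,P)=67/8, d(GLRW,Z)=-3
iteration 4: select GLRW,P (d=67/8, Q=-59/8); attach at lengths (27/16, 107/16); label the merged cluster GLPRW
  updated: d(GLPRW,Z)=-75/16
iteration 5: select GLPRW,Z (d=-75/16); attach at lengths (-75/32, -75/32); label the merged cluster GLPRWZ
final tree: ((((G:23/3,(R:27/2,W:-5/2):47/6):151/16,L:213/16):27/16,P:107/16):-75/32,Z:-75/32)
total length: 847/16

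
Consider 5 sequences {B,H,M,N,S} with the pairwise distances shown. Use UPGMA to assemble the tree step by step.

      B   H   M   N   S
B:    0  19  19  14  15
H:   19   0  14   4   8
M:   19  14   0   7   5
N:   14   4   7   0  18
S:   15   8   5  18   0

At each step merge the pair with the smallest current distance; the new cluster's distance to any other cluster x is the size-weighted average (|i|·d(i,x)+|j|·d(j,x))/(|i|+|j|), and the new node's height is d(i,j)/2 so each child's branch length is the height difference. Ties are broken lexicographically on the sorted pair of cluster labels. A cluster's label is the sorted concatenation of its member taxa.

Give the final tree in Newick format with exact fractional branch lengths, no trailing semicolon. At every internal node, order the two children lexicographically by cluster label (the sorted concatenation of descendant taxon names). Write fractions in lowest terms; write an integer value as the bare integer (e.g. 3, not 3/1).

(B:67/8,((H:2,N:2):31/8,(M:5/2,S:5/2):27/8):5/2)

iteration 1: select H,N (d=4); attach at lengths (2, 2); label the merged cluster HN
  updated: d(B,HN)=33/2, d(HN,M)=21/2, d(HN,S)=13
iteration 2: select M,S (d=5); attach at lengths (5/2, 5/2); label the merged cluster MS
  updated: d(B,MS)=17, d(HN,MS)=47/4
iteration 3: select HN,MS (d=47/4); attach at lengths (31/8, 27/8); label the merged cluster HMNS
  updated: d(B,HMNS)=67/4
iteration 4: select B,HMNS (d=67/4); attach at lengths (67/8, 5/2); label the merged cluster BHMNS
final tree: (B:67/8,((H:2,N:2):31/8,(M:5/2,S:5/2):27/8):5/2)
total length: 217/8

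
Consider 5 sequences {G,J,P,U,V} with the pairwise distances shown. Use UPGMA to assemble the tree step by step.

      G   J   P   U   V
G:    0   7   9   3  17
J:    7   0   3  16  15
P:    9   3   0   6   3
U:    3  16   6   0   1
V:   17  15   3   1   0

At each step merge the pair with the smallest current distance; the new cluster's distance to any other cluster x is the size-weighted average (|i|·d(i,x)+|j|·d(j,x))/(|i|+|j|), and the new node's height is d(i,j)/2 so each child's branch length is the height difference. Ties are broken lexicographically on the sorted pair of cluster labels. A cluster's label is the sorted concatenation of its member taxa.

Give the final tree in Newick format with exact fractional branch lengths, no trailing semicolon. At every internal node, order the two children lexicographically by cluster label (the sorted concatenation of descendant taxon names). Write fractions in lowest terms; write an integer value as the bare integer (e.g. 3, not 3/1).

((G:4,(J:3/2,P:3/2):5/2):1,(U:1/2,V:1/2):9/2)

step 1: merge (U,V) at d=1; branch lengths U→1/2, V→1/2; new cluster UV
  updated: d(G,UV)=10, d(J,UV)=31/2, d(P,UV)=9/2
step 2: merge (J,P) at d=3; branch lengths J→3/2, P→3/2; new cluster JP
  updated: d(G,JP)=8, d(JP,UV)=10
step 3: merge (G,JP) at d=8; branch lengths G→4, JP→5/2; new cluster GJP
  updated: d(GJP,UV)=10
step 4: merge (GJP,UV) at d=10; branch lengths GJP→1, UV→9/2; new cluster GJPUV
final tree: ((G:4,(J:3/2,P:3/2):5/2):1,(U:1/2,V:1/2):9/2)
total length: 16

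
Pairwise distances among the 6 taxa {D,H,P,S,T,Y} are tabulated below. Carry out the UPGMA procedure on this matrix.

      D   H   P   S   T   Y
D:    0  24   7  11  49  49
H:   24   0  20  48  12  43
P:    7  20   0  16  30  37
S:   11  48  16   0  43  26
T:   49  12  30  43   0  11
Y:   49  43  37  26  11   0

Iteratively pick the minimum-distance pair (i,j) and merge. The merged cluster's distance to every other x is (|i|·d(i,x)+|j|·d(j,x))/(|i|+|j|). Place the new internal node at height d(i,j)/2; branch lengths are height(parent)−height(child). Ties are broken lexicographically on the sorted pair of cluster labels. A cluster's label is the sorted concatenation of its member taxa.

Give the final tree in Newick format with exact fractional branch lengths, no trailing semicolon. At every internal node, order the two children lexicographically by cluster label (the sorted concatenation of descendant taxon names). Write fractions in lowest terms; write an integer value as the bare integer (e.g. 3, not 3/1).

(((D:7/2,P:7/2):13/4,S:27/4):409/36,(H:55/4,(T:11/2,Y:11/2):33/4):157/36)

iteration 1: select D,P (d=7); attach at lengths (7/2, 7/2); label the merged cluster DP
  updated: d(DP,H)=22, d(DP,S)=27/2, d(DP,T)=79/2, d(DP,Y)=43
iteration 2: select T,Y (d=11); attach at lengths (11/2, 11/2); label the merged cluster TY
  updated: d(DP,TY)=165/4, d(H,TY)=55/2, d(S,TY)=69/2
iteration 3: select DP,S (d=27/2); attach at lengths (13/4, 27/4); label the merged cluster DPS
  updated: d(DPS,H)=92/3, d(DPS,TY)=39
iteration 4: select H,TY (d=55/2); attach at lengths (55/4, 33/4); label the merged cluster HTY
  updated: d(DPS,HTY)=326/9
iteration 5: select DPS,HTY (d=326/9); attach at lengths (409/36, 157/36); label the merged cluster DHPSTY
final tree: (((D:7/2,P:7/2):13/4,S:27/4):409/36,(H:55/4,(T:11/2,Y:11/2):33/4):157/36)
total length: 1183/18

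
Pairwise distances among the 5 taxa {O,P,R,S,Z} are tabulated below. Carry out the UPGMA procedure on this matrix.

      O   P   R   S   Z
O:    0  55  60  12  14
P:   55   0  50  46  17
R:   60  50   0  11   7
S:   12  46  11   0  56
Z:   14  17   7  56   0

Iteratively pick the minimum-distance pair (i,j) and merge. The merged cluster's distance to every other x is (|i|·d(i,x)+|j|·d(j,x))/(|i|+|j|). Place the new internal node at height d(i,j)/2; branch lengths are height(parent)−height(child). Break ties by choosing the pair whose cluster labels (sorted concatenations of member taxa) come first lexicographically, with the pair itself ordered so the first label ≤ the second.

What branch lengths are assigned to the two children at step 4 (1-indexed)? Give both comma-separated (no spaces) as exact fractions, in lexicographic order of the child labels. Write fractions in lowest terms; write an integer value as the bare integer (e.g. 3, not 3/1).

step 1: merge (R,Z) at d=7; branch lengths R→7/2, Z→7/2; new cluster RZ
  updated: d(O,RZ)=37, d(P,RZ)=67/2, d(RZ,S)=67/2
step 2: merge (O,S) at d=12; branch lengths O→6, S→6; new cluster OS
  updated: d(OS,P)=101/2, d(OS,RZ)=141/4
step 3: merge (P,RZ) at d=67/2; branch lengths P→67/4, RZ→53/4; new cluster PRZ
  updated: d(OS,PRZ)=121/3
step 4: merge (OS,PRZ) at d=121/3; branch lengths OS→85/6, PRZ→41/12; new cluster OPRSZ
final tree: ((O:6,S:6):85/6,(P:67/4,(R:7/2,Z:7/2):53/4):41/12)
total length: 799/12

85/6,41/12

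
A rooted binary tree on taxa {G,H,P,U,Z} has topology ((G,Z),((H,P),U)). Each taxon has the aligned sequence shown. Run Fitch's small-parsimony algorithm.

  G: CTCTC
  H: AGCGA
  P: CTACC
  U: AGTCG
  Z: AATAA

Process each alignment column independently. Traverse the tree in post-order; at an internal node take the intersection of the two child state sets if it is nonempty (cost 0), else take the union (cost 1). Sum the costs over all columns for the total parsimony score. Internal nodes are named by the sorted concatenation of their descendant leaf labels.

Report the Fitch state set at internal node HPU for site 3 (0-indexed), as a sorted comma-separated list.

[col 0] GZ: children G:{C}, Z:{A} ∪→ {A,C}; cost 1
[col 0] HP: children H:{A}, P:{C} ∪→ {A,C}; cost 1
[col 0] HPU: children HP:{A,C}, U:{A} ∩→ {A}; cost 0
[col 0] GHPUZ: children GZ:{A,C}, HPU:{A} ∩→ {A}; cost 0
[col 1] GZ: children G:{T}, Z:{A} ∪→ {A,T}; cost 1
[col 1] HP: children H:{G}, P:{T} ∪→ {G,T}; cost 1
[col 1] HPU: children HP:{G,T}, U:{G} ∩→ {G}; cost 0
[col 1] GHPUZ: children GZ:{A,T}, HPU:{G} ∪→ {A,G,T}; cost 1
[col 2] GZ: children G:{C}, Z:{T} ∪→ {C,T}; cost 1
[col 2] HP: children H:{C}, P:{A} ∪→ {A,C}; cost 1
[col 2] HPU: children HP:{A,C}, U:{T} ∪→ {A,C,T}; cost 1
[col 2] GHPUZ: children GZ:{C,T}, HPU:{A,C,T} ∩→ {C,T}; cost 0
[col 3] GZ: children G:{T}, Z:{A} ∪→ {A,T}; cost 1
[col 3] HP: children H:{G}, P:{C} ∪→ {C,G}; cost 1
[col 3] HPU: children HP:{C,G}, U:{C} ∩→ {C}; cost 0
[col 3] GHPUZ: children GZ:{A,T}, HPU:{C} ∪→ {A,C,T}; cost 1
[col 4] GZ: children G:{C}, Z:{A} ∪→ {A,C}; cost 1
[col 4] HP: children H:{A}, P:{C} ∪→ {A,C}; cost 1
[col 4] HPU: children HP:{A,C}, U:{G} ∪→ {A,C,G}; cost 1
[col 4] GHPUZ: children GZ:{A,C}, HPU:{A,C,G} ∩→ {A,C}; cost 0
per-site changes: [2, 3, 3, 3, 3]; total = 14

C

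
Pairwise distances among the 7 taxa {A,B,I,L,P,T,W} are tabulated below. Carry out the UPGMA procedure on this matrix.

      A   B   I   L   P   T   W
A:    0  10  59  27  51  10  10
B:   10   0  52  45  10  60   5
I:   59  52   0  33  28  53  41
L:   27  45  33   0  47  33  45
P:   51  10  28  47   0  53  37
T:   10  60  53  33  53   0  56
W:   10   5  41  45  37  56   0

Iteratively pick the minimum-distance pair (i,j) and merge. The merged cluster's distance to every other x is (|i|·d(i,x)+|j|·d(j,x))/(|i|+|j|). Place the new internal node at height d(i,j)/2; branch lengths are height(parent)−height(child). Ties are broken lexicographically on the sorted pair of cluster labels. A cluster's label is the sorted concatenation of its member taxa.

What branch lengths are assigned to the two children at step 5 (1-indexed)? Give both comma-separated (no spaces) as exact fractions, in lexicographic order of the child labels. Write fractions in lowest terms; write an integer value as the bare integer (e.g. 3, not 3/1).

61/4,15/4

step 1: merge (B,W) at d=5; branch lengths B→5/2, W→5/2; new cluster BW
  updated: d(A,BW)=10, d(BW,I)=93/2, d(BW,L)=45, d(BW,P)=47/2, d(BW,T)=58
step 2: merge (A,BW) at d=10; branch lengths A→5, BW→5/2; new cluster ABW
  updated: d(ABW,I)=152/3, d(ABW,L)=39, d(ABW,P)=98/3, d(ABW,T)=42
step 3: merge (I,P) at d=28; branch lengths I→14, P→14; new cluster IP
  updated: d(ABW,IP)=125/3, d(IP,L)=40, d(IP,T)=53
step 4: merge (L,T) at d=33; branch lengths L→33/2, T→33/2; new cluster LT
  updated: d(ABW,LT)=81/2, d(IP,LT)=93/2
step 5: merge (ABW,LT) at d=81/2; branch lengths ABW→61/4, LT→15/4; new cluster ABLTW
  updated: d(ABLTW,IP)=218/5
step 6: merge (ABLTW,IP) at d=218/5; branch lengths ABLTW→31/20, IP→39/5; new cluster ABILPTW
final tree: (((A:5,(B:5/2,W:5/2):5/2):61/4,(L:33/2,T:33/2):15/4):31/20,(I:14,P:14):39/5)
total length: 2037/20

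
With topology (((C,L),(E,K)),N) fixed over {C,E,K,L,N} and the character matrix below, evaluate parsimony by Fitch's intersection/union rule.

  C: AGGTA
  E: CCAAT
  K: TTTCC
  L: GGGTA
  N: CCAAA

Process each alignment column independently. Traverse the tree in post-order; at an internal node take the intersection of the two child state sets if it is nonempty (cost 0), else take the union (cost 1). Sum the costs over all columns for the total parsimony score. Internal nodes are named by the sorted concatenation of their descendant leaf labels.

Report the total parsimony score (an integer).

[col 0] CL: children C:{A}, L:{G} ∪→ {A,G}; cost 1
[col 0] EK: children E:{C}, K:{T} ∪→ {C,T}; cost 1
[col 0] CEKL: children CL:{A,G}, EK:{C,T} ∪→ {A,C,G,T}; cost 1
[col 0] CEKLN: children CEKL:{A,C,G,T}, N:{C} ∩→ {C}; cost 0
[col 1] CL: children C:{G}, L:{G} ∩→ {G}; cost 0
[col 1] EK: children E:{C}, K:{T} ∪→ {C,T}; cost 1
[col 1] CEKL: children CL:{G}, EK:{C,T} ∪→ {C,G,T}; cost 1
[col 1] CEKLN: children CEKL:{C,G,T}, N:{C} ∩→ {C}; cost 0
[col 2] CL: children C:{G}, L:{G} ∩→ {G}; cost 0
[col 2] EK: children E:{A}, K:{T} ∪→ {A,T}; cost 1
[col 2] CEKL: children CL:{G}, EK:{A,T} ∪→ {A,G,T}; cost 1
[col 2] CEKLN: children CEKL:{A,G,T}, N:{A} ∩→ {A}; cost 0
[col 3] CL: children C:{T}, L:{T} ∩→ {T}; cost 0
[col 3] EK: children E:{A}, K:{C} ∪→ {A,C}; cost 1
[col 3] CEKL: children CL:{T}, EK:{A,C} ∪→ {A,C,T}; cost 1
[col 3] CEKLN: children CEKL:{A,C,T}, N:{A} ∩→ {A}; cost 0
[col 4] CL: children C:{A}, L:{A} ∩→ {A}; cost 0
[col 4] EK: children E:{T}, K:{C} ∪→ {C,T}; cost 1
[col 4] CEKL: children CL:{A}, EK:{C,T} ∪→ {A,C,T}; cost 1
[col 4] CEKLN: children CEKL:{A,C,T}, N:{A} ∩→ {A}; cost 0
per-site changes: [3, 2, 2, 2, 2]; total = 11

11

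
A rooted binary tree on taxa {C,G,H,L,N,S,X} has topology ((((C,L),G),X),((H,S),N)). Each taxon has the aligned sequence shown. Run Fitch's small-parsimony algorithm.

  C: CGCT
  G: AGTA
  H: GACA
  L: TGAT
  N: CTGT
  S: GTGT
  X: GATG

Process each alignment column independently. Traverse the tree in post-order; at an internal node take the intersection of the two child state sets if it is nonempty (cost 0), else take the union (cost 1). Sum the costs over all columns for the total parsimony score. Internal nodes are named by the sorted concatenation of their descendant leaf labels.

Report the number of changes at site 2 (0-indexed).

CL@0: {C} ∪ {T} = {C,T} (union, +1)
CGL@0: {C,T} ∪ {A} = {A,C,T} (union, +1)
CGLX@0: {A,C,T} ∪ {G} = {A,C,G,T} (union, +1)
HS@0: {G} ∩ {G} = {G} (intersection, +0)
HNS@0: {G} ∪ {C} = {C,G} (union, +1)
CGHLNSX@0: {A,C,G,T} ∩ {C,G} = {C,G} (intersection, +0)
CL@1: {G} ∩ {G} = {G} (intersection, +0)
CGL@1: {G} ∩ {G} = {G} (intersection, +0)
CGLX@1: {G} ∪ {A} = {A,G} (union, +1)
HS@1: {A} ∪ {T} = {A,T} (union, +1)
HNS@1: {A,T} ∩ {T} = {T} (intersection, +0)
CGHLNSX@1: {A,G} ∪ {T} = {A,G,T} (union, +1)
CL@2: {C} ∪ {A} = {A,C} (union, +1)
CGL@2: {A,C} ∪ {T} = {A,C,T} (union, +1)
CGLX@2: {A,C,T} ∩ {T} = {T} (intersection, +0)
HS@2: {C} ∪ {G} = {C,G} (union, +1)
HNS@2: {C,G} ∩ {G} = {G} (intersection, +0)
CGHLNSX@2: {T} ∪ {G} = {G,T} (union, +1)
CL@3: {T} ∩ {T} = {T} (intersection, +0)
CGL@3: {T} ∪ {A} = {A,T} (union, +1)
CGLX@3: {A,T} ∪ {G} = {A,G,T} (union, +1)
HS@3: {A} ∪ {T} = {A,T} (union, +1)
HNS@3: {A,T} ∩ {T} = {T} (intersection, +0)
CGHLNSX@3: {A,G,T} ∩ {T} = {T} (intersection, +0)
per-site changes: [4, 3, 4, 3]; total = 14

4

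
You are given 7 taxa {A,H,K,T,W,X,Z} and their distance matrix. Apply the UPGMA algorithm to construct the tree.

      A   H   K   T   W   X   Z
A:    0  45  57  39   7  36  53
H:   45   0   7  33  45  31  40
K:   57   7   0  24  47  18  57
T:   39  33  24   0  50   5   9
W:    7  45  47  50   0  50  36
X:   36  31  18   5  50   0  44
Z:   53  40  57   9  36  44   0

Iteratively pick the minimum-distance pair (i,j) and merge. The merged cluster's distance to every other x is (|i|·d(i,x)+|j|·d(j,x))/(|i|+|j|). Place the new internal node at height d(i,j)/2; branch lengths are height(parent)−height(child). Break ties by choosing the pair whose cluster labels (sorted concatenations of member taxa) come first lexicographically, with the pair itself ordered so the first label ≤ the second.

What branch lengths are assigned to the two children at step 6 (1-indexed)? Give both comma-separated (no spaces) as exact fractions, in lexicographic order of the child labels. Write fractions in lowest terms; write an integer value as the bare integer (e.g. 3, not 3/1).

97/5,83/20

1. join T+X (d=5) ⇒ TX; edges |T|=5/2, |X|=5/2
  updated: d(A,TX)=75/2, d(H,TX)=32, d(K,TX)=21, d(TX,W)=50, d(TX,Z)=53/2
2. join A+W (d=7) ⇒ AW; edges |A|=7/2, |W|=7/2
  updated: d(AW,H)=45, d(AW,K)=52, d(AW,TX)=175/4, d(AW,Z)=89/2
3. join H+K (d=7) ⇒ HK; edges |H|=7/2, |K|=7/2
  updated: d(AW,HK)=97/2, d(HK,TX)=53/2, d(HK,Z)=97/2
4. join HK+TX (d=53/2) ⇒ HKTX; edges |HK|=39/4, |TX|=43/4
  updated: d(AW,HKTX)=369/8, d(HKTX,Z)=75/2
5. join HKTX+Z (d=75/2) ⇒ HKTXZ; edges |HKTX|=11/2, |Z|=75/4
  updated: d(AW,HKTXZ)=229/5
6. join AW+HKTXZ (d=229/5) ⇒ AHKTWXZ; edges |AW|=97/5, |HKTXZ|=83/20
final tree: ((A:7/2,W:7/2):97/5,(((H:7/2,K:7/2):39/4,(T:5/2,X:5/2):43/4):11/2,Z:75/4):83/20)
total length: 873/10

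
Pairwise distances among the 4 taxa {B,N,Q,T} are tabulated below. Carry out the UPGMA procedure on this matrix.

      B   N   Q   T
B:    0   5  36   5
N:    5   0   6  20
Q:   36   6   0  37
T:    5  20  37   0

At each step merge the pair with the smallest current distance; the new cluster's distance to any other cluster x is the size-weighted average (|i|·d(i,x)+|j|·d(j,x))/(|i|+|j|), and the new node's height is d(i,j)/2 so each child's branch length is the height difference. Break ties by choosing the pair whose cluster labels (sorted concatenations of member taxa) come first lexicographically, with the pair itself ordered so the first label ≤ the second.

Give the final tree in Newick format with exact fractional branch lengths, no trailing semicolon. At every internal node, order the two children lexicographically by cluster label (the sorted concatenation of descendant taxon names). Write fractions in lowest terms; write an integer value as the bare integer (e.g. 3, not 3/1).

iteration 1: select B,N (d=5); attach at lengths (5/2, 5/2); label the merged cluster BN
  updated: d(BN,Q)=21, d(BN,T)=25/2
iteration 2: select BN,T (d=25/2); attach at lengths (15/4, 25/4); label the merged cluster BNT
  updated: d(BNT,Q)=79/3
iteration 3: select BNT,Q (d=79/3); attach at lengths (83/12, 79/6); label the merged cluster BNQT
final tree: (((B:5/2,N:5/2):15/4,T:25/4):83/12,Q:79/6)
total length: 421/12

(((B:5/2,N:5/2):15/4,T:25/4):83/12,Q:79/6)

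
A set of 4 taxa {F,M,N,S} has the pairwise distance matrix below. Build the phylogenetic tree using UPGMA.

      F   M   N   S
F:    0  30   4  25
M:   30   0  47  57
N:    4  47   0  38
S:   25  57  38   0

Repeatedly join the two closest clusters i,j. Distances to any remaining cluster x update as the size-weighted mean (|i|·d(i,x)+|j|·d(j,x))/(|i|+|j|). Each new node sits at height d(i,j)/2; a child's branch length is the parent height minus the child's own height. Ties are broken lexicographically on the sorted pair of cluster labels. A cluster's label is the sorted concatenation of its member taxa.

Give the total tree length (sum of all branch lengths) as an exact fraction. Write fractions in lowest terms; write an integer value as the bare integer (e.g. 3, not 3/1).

749/12

1. join F+N (d=4) ⇒ FN; edges |F|=2, |N|=2
  updated: d(FN,M)=77/2, d(FN,S)=63/2
2. join FN+S (d=63/2) ⇒ FNS; edges |FN|=55/4, |S|=63/4
  updated: d(FNS,M)=134/3
3. join FNS+M (d=134/3) ⇒ FMNS; edges |FNS|=79/12, |M|=67/3
final tree: (((F:2,N:2):55/4,S:63/4):79/12,M:67/3)
total length: 749/12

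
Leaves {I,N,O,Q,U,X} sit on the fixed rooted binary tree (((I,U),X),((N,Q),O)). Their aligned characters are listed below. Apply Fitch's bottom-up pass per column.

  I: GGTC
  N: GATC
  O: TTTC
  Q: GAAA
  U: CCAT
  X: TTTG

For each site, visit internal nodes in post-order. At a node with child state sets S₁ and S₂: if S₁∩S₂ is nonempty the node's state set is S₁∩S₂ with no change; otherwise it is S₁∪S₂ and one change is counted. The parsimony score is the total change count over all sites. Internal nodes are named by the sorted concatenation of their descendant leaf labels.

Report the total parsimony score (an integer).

11

IU@0: {G} ∪ {C} = {C,G} (union, +1)
IUX@0: {C,G} ∪ {T} = {C,G,T} (union, +1)
NQ@0: {G} ∩ {G} = {G} (intersection, +0)
NOQ@0: {G} ∪ {T} = {G,T} (union, +1)
INOQUX@0: {C,G,T} ∩ {G,T} = {G,T} (intersection, +0)
IU@1: {G} ∪ {C} = {C,G} (union, +1)
IUX@1: {C,G} ∪ {T} = {C,G,T} (union, +1)
NQ@1: {A} ∩ {A} = {A} (intersection, +0)
NOQ@1: {A} ∪ {T} = {A,T} (union, +1)
INOQUX@1: {C,G,T} ∩ {A,T} = {T} (intersection, +0)
IU@2: {T} ∪ {A} = {A,T} (union, +1)
IUX@2: {A,T} ∩ {T} = {T} (intersection, +0)
NQ@2: {T} ∪ {A} = {A,T} (union, +1)
NOQ@2: {A,T} ∩ {T} = {T} (intersection, +0)
INOQUX@2: {T} ∩ {T} = {T} (intersection, +0)
IU@3: {C} ∪ {T} = {C,T} (union, +1)
IUX@3: {C,T} ∪ {G} = {C,G,T} (union, +1)
NQ@3: {C} ∪ {A} = {A,C} (union, +1)
NOQ@3: {A,C} ∩ {C} = {C} (intersection, +0)
INOQUX@3: {C,G,T} ∩ {C} = {C} (intersection, +0)
per-site changes: [3, 3, 2, 3]; total = 11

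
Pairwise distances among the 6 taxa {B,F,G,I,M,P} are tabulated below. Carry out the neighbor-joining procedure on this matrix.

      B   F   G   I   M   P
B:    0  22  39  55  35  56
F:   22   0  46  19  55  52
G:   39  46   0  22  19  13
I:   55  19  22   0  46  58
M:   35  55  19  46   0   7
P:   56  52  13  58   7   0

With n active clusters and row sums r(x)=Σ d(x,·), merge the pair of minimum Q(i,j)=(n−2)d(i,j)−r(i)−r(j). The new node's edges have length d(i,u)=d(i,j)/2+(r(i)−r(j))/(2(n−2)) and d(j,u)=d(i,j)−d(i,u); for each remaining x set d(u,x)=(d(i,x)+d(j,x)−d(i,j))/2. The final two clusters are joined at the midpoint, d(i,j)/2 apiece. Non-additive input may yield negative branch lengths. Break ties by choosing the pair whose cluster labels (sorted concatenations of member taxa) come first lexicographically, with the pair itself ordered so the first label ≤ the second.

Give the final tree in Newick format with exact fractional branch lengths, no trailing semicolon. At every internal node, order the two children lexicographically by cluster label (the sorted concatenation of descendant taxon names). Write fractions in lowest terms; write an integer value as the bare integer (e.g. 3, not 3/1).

(((B:145/8,F:31/8):12,(G:2/3,(M:1/2,P:13/2):71/6):15):7,I:7)

iteration 1: select M,P (d=7, Q=-320); attach at lengths (1/2, 13/2); label the merged cluster MP
  updated: d(B,MP)=42, d(F,MP)=50, d(G,MP)=25/2, d(I,MP)=97/2
iteration 2: select G,MP (d=25/2, Q=-235); attach at lengths (2/3, 71/6); label the merged cluster GMP
  updated: d(B,GMP)=137/4, d(F,GMP)=167/4, d(GMP,I)=29
iteration 3: select B,F (d=22, Q=-150); attach at lengths (145/8, 31/8); label the merged cluster BF
  updated: d(BF,GMP)=27, d(BF,I)=26
iteration 4: select BF,GMP (d=27, Q=-82); attach at lengths (12, 15); label the merged cluster BFGMP
  updated: d(BFGMP,I)=14
iteration 5: select BFGMP,I (d=14); attach at lengths (7, 7); label the merged cluster BFGIMP
final tree: (((B:145/8,F:31/8):12,(G:2/3,(M:1/2,P:13/2):71/6):15):7,I:7)
total length: 165/2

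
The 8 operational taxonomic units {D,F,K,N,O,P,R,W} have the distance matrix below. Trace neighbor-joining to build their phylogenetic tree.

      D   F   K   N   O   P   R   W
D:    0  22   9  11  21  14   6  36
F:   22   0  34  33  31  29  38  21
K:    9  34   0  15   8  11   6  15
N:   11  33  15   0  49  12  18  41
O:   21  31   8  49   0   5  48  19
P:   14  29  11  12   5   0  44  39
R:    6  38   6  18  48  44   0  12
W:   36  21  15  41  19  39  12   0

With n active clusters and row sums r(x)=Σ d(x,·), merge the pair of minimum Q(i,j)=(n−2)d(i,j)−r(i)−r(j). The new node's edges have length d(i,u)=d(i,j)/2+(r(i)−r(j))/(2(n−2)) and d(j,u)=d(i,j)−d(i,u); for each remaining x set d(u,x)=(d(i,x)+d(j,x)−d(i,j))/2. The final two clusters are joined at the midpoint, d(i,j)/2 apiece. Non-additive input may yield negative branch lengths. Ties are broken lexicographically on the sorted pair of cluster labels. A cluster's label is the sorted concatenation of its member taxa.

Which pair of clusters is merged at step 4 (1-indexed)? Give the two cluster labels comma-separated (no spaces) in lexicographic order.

step 1: merge (O,P) at d=5, Q=-305; branch lengths O→19/4, P→1/4; new cluster OP
  updated: d(D,OP)=15, d(F,OP)=55/2, d(K,OP)=7, d(N,OP)=28, d(OP,R)=87/2, d(OP,W)=53/2
step 2: merge (F,W) at d=21, Q=-222; branch lengths F→129/10, W→81/10; new cluster FW
  updated: d(D,FW)=37/2, d(FW,K)=14, d(FW,N)=53/2, d(FW,OP)=33/2, d(FW,R)=29/2
step 3: merge (FW,OP) at d=33/2, Q=-134; branch lengths FW→23/4, OP→43/4; new cluster FOPW
  updated: d(D,FOPW)=17/2, d(FOPW,K)=9/4, d(FOPW,N)=19, d(FOPW,R)=83/4
step 4: merge (FOPW,K) at d=9/4, Q=-76; branch lengths FOPW→25/6, K→-23/12; new cluster FKOPW
  updated: d(D,FKOPW)=61/8, d(FKOPW,N)=127/8, d(FKOPW,R)=49/4
step 5: merge (D,R) at d=6, Q=-391/8; branch lengths D→3/32, R→189/32; new cluster DR
  updated: d(DR,FKOPW)=111/16, d(DR,N)=23/2
step 6: merge (DR,FKOPW) at d=111/16, Q=-549/16; branch lengths DR→41/32, FKOPW→181/32; new cluster DFKOPRW
  updated: d(DFKOPRW,N)=327/32
step 7: merge (DFKOPRW,N) at d=327/32; branch lengths DFKOPRW→327/64, N→327/64; new cluster DFKNOPRW
final tree: (((D:3/32,R:189/32):41/32,(((F:129/10,W:81/10):23/4,(O:19/4,P:1/4):43/4):25/6,K:-23/12):181/32):327/64,N:327/64)
total length: 2173/32

FOPW,K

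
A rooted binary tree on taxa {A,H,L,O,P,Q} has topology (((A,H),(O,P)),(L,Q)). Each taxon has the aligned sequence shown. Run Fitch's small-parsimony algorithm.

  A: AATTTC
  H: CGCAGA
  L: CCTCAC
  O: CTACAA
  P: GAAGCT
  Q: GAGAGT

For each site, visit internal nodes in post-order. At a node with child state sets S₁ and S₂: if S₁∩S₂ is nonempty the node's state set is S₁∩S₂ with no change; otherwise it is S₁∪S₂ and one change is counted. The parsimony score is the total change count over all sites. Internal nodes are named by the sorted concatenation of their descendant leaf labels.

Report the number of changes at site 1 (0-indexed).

site 0, node AH: A={A} ∪ H={C} → {A,C} (+1)
site 0, node OP: O={C} ∪ P={G} → {C,G} (+1)
site 0, node AHOP: AH={A,C} ∩ OP={C,G} → {C} (+0)
site 0, node LQ: L={C} ∪ Q={G} → {C,G} (+1)
site 0, node AHLOPQ: AHOP={C} ∩ LQ={C,G} → {C} (+0)
site 1, node AH: A={A} ∪ H={G} → {A,G} (+1)
site 1, node OP: O={T} ∪ P={A} → {A,T} (+1)
site 1, node AHOP: AH={A,G} ∩ OP={A,T} → {A} (+0)
site 1, node LQ: L={C} ∪ Q={A} → {A,C} (+1)
site 1, node AHLOPQ: AHOP={A} ∩ LQ={A,C} → {A} (+0)
site 2, node AH: A={T} ∪ H={C} → {C,T} (+1)
site 2, node OP: O={A} ∩ P={A} → {A} (+0)
site 2, node AHOP: AH={C,T} ∪ OP={A} → {A,C,T} (+1)
site 2, node LQ: L={T} ∪ Q={G} → {G,T} (+1)
site 2, node AHLOPQ: AHOP={A,C,T} ∩ LQ={G,T} → {T} (+0)
site 3, node AH: A={T} ∪ H={A} → {A,T} (+1)
site 3, node OP: O={C} ∪ P={G} → {C,G} (+1)
site 3, node AHOP: AH={A,T} ∪ OP={C,G} → {A,C,G,T} (+1)
site 3, node LQ: L={C} ∪ Q={A} → {A,C} (+1)
site 3, node AHLOPQ: AHOP={A,C,G,T} ∩ LQ={A,C} → {A,C} (+0)
site 4, node AH: A={T} ∪ H={G} → {G,T} (+1)
site 4, node OP: O={A} ∪ P={C} → {A,C} (+1)
site 4, node AHOP: AH={G,T} ∪ OP={A,C} → {A,C,G,T} (+1)
site 4, node LQ: L={A} ∪ Q={G} → {A,G} (+1)
site 4, node AHLOPQ: AHOP={A,C,G,T} ∩ LQ={A,G} → {A,G} (+0)
site 5, node AH: A={C} ∪ H={A} → {A,C} (+1)
site 5, node OP: O={A} ∪ P={T} → {A,T} (+1)
site 5, node AHOP: AH={A,C} ∩ OP={A,T} → {A} (+0)
site 5, node LQ: L={C} ∪ Q={T} → {C,T} (+1)
site 5, node AHLOPQ: AHOP={A} ∪ LQ={C,T} → {A,C,T} (+1)
per-site changes: [3, 3, 3, 4, 4, 4]; total = 21

3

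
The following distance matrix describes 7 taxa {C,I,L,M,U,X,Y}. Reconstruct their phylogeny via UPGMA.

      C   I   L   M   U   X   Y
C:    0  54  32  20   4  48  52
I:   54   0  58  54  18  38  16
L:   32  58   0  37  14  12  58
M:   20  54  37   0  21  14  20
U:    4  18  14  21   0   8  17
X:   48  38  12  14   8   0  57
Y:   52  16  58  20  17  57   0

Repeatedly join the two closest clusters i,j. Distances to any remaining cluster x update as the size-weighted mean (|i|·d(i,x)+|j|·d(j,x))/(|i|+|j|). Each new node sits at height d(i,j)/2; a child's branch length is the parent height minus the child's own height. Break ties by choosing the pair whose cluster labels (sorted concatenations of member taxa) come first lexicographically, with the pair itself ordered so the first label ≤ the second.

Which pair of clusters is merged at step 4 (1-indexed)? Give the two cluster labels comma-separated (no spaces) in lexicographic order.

CU,M

1. join C+U (d=4) ⇒ CU; edges |C|=2, |U|=2
  updated: d(CU,I)=36, d(CU,L)=23, d(CU,M)=41/2, d(CU,X)=28, d(CU,Y)=69/2
2. join L+X (d=12) ⇒ LX; edges |L|=6, |X|=6
  updated: d(CU,LX)=51/2, d(I,LX)=48, d(LX,M)=51/2, d(LX,Y)=115/2
3. join I+Y (d=16) ⇒ IY; edges |I|=8, |Y|=8
  updated: d(CU,IY)=141/4, d(IY,LX)=211/4, d(IY,M)=37
4. join CU+M (d=41/2) ⇒ CMU; edges |CU|=33/4, |M|=41/4
  updated: d(CMU,IY)=215/6, d(CMU,LX)=51/2
5. join CMU+LX (d=51/2) ⇒ CLMUX; edges |CMU|=5/2, |LX|=27/4
  updated: d(CLMUX,IY)=213/5
6. join CLMUX+IY (d=213/5) ⇒ CILMUXY; edges |CLMUX|=171/20, |IY|=133/10
final tree: ((((C:2,U:2):33/4,M:41/4):5/2,(L:6,X:6):27/4):171/20,(I:8,Y:8):133/10)
total length: 408/5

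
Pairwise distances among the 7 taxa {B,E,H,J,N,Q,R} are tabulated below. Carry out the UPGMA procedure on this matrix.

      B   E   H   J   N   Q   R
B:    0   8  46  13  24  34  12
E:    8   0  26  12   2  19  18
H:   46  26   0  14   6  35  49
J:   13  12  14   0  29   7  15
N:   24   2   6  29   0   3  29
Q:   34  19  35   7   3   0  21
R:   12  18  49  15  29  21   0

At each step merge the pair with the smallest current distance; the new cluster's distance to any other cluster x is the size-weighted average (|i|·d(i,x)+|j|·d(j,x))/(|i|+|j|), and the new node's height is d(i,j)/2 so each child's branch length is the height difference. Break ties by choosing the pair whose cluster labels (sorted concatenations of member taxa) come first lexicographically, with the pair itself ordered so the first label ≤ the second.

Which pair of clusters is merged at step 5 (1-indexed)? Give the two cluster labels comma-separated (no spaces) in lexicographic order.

1. join E+N (d=2) ⇒ EN; edges |E|=1, |N|=1
  updated: d(B,EN)=16, d(EN,H)=16, d(EN,J)=41/2, d(EN,Q)=11, d(EN,R)=47/2
2. join J+Q (d=7) ⇒ JQ; edges |J|=7/2, |Q|=7/2
  updated: d(B,JQ)=47/2, d(EN,JQ)=63/4, d(H,JQ)=49/2, d(JQ,R)=18
3. join B+R (d=12) ⇒ BR; edges |B|=6, |R|=6
  updated: d(BR,EN)=79/4, d(BR,H)=95/2, d(BR,JQ)=83/4
4. join EN+JQ (d=63/4) ⇒ EJNQ; edges |EN|=55/8, |JQ|=35/8
  updated: d(BR,EJNQ)=81/4, d(EJNQ,H)=81/4
5. join BR+EJNQ (d=81/4) ⇒ BEJNQR; edges |BR|=33/8, |EJNQ|=9/4
  updated: d(BEJNQR,H)=88/3
6. join BEJNQR+H (d=88/3) ⇒ BEHJNQR; edges |BEJNQR|=109/24, |H|=44/3
final tree: (((B:6,R:6):33/8,((E:1,N:1):55/8,(J:7/2,Q:7/2):35/8):9/4):109/24,H:44/3)
total length: 347/6

BR,EJNQ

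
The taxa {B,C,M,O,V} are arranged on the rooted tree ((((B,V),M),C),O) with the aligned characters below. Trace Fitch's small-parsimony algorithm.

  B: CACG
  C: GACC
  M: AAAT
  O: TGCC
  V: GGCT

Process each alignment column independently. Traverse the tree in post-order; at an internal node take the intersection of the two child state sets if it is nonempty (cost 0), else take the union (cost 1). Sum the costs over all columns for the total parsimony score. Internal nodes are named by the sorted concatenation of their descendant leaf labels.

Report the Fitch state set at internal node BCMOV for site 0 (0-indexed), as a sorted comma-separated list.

G,T

site 0, node BV: B={C} ∪ V={G} → {C,G} (+1)
site 0, node BMV: BV={C,G} ∪ M={A} → {A,C,G} (+1)
site 0, node BCMV: BMV={A,C,G} ∩ C={G} → {G} (+0)
site 0, node BCMOV: BCMV={G} ∪ O={T} → {G,T} (+1)
site 1, node BV: B={A} ∪ V={G} → {A,G} (+1)
site 1, node BMV: BV={A,G} ∩ M={A} → {A} (+0)
site 1, node BCMV: BMV={A} ∩ C={A} → {A} (+0)
site 1, node BCMOV: BCMV={A} ∪ O={G} → {A,G} (+1)
site 2, node BV: B={C} ∩ V={C} → {C} (+0)
site 2, node BMV: BV={C} ∪ M={A} → {A,C} (+1)
site 2, node BCMV: BMV={A,C} ∩ C={C} → {C} (+0)
site 2, node BCMOV: BCMV={C} ∩ O={C} → {C} (+0)
site 3, node BV: B={G} ∪ V={T} → {G,T} (+1)
site 3, node BMV: BV={G,T} ∩ M={T} → {T} (+0)
site 3, node BCMV: BMV={T} ∪ C={C} → {C,T} (+1)
site 3, node BCMOV: BCMV={C,T} ∩ O={C} → {C} (+0)
per-site changes: [3, 2, 1, 2]; total = 8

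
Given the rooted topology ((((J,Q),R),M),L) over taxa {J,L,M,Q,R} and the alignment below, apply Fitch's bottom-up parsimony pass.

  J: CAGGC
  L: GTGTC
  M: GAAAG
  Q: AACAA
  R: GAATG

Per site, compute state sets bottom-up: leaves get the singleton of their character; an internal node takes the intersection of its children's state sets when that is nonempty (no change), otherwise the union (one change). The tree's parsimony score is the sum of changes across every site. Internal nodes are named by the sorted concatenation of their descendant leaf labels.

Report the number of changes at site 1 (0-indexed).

JQ@0: {C} ∪ {A} = {A,C} (union, +1)
JQR@0: {A,C} ∪ {G} = {A,C,G} (union, +1)
JMQR@0: {A,C,G} ∩ {G} = {G} (intersection, +0)
JLMQR@0: {G} ∩ {G} = {G} (intersection, +0)
JQ@1: {A} ∩ {A} = {A} (intersection, +0)
JQR@1: {A} ∩ {A} = {A} (intersection, +0)
JMQR@1: {A} ∩ {A} = {A} (intersection, +0)
JLMQR@1: {A} ∪ {T} = {A,T} (union, +1)
JQ@2: {G} ∪ {C} = {C,G} (union, +1)
JQR@2: {C,G} ∪ {A} = {A,C,G} (union, +1)
JMQR@2: {A,C,G} ∩ {A} = {A} (intersection, +0)
JLMQR@2: {A} ∪ {G} = {A,G} (union, +1)
JQ@3: {G} ∪ {A} = {A,G} (union, +1)
JQR@3: {A,G} ∪ {T} = {A,G,T} (union, +1)
JMQR@3: {A,G,T} ∩ {A} = {A} (intersection, +0)
JLMQR@3: {A} ∪ {T} = {A,T} (union, +1)
JQ@4: {C} ∪ {A} = {A,C} (union, +1)
JQR@4: {A,C} ∪ {G} = {A,C,G} (union, +1)
JMQR@4: {A,C,G} ∩ {G} = {G} (intersection, +0)
JLMQR@4: {G} ∪ {C} = {C,G} (union, +1)
per-site changes: [2, 1, 3, 3, 3]; total = 12

1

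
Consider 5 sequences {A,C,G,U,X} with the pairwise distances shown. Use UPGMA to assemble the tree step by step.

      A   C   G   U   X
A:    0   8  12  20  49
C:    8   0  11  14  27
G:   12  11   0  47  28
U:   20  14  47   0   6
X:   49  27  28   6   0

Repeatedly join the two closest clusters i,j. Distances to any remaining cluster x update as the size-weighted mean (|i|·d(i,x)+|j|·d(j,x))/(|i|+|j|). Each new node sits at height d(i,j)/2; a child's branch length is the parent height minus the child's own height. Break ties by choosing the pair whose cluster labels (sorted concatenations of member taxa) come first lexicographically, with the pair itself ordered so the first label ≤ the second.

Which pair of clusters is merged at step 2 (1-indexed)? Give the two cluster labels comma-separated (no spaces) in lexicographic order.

step 1: merge (U,X) at d=6; branch lengths U→3, X→3; new cluster UX
  updated: d(A,UX)=69/2, d(C,UX)=41/2, d(G,UX)=75/2
step 2: merge (A,C) at d=8; branch lengths A→4, C→4; new cluster AC
  updated: d(AC,G)=23/2, d(AC,UX)=55/2
step 3: merge (AC,G) at d=23/2; branch lengths AC→7/4, G→23/4; new cluster ACG
  updated: d(ACG,UX)=185/6
step 4: merge (ACG,UX) at d=185/6; branch lengths ACG→29/3, UX→149/12; new cluster ACGUX
final tree: (((A:4,C:4):7/4,G:23/4):29/3,(U:3,X:3):149/12)
total length: 523/12

A,C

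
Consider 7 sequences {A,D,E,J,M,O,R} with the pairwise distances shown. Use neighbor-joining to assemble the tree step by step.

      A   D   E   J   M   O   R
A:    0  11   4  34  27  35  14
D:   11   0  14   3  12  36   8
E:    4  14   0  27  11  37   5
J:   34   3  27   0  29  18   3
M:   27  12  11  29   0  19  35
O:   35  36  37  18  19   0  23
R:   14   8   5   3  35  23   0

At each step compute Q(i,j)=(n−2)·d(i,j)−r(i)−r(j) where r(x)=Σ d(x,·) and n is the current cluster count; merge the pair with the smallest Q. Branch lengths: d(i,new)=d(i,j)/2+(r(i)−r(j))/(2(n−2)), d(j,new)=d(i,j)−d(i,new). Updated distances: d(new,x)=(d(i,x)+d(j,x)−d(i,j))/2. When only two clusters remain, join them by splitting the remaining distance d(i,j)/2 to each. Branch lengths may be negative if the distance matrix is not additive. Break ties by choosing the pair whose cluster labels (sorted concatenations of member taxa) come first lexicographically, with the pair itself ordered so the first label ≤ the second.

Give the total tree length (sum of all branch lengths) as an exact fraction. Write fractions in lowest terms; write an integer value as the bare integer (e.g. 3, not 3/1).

803/16

iteration 1: select M,O (d=19, Q=-206); attach at lengths (6, 13); label the merged cluster MO
  updated: d(A,MO)=43/2, d(D,MO)=29/2, d(E,MO)=29/2, d(J,MO)=14, d(MO,R)=39/2
iteration 2: select A,E (d=4, Q=-133); attach at lengths (9/2, -1/2); label the merged cluster AE
  updated: d(AE,D)=21/2, d(AE,J)=57/2, d(AE,MO)=16, d(AE,R)=15/2
iteration 3: select AE,MO (d=16, Q=-157/2); attach at lengths (31/4, 33/4); label the merged cluster AEMO
  updated: d(AEMO,D)=9/2, d(AEMO,J)=53/4, d(AEMO,R)=11/2
iteration 4: select AEMO,D (d=9/2, Q=-119/4); attach at lengths (67/16, 5/16); label the merged cluster ADEMO
  updated: d(ADEMO,J)=47/8, d(ADEMO,R)=9/2
iteration 5: select ADEMO,J (d=47/8, Q=-107/8); attach at lengths (59/16, 35/16); label the merged cluster ADEJMO
  updated: d(ADEJMO,R)=13/16
iteration 6: select ADEJMO,R (d=13/16); attach at lengths (13/32, 13/32); label the merged cluster ADEJMOR
final tree: (((((A:9/2,E:-1/2):31/4,(M:6,O:13):33/4):67/16,D:5/16):59/16,J:35/16):13/32,R:13/32)
total length: 803/16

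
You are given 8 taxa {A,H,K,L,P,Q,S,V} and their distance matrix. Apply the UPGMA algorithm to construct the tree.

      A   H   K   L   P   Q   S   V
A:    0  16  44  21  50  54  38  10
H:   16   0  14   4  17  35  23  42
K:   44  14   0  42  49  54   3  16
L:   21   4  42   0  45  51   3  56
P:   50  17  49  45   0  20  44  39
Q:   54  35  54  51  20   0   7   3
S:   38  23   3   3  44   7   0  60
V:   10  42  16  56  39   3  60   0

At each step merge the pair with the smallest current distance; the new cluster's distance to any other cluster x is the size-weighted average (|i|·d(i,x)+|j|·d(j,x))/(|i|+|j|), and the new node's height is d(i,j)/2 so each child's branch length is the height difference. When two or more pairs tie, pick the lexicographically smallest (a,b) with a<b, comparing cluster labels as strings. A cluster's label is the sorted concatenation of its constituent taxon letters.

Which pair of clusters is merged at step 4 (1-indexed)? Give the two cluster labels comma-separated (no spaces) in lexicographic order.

1. join K+S (d=3) ⇒ KS; edges |K|=3/2, |S|=3/2
  updated: d(A,KS)=41, d(H,KS)=37/2, d(KS,L)=45/2, d(KS,P)=93/2, d(KS,Q)=61/2, d(KS,V)=38
2. join Q+V (d=3) ⇒ QV; edges |Q|=3/2, |V|=3/2
  updated: d(A,QV)=32, d(H,QV)=77/2, d(KS,QV)=137/4, d(L,QV)=107/2, d(P,QV)=59/2
3. join H+L (d=4) ⇒ HL; edges |H|=2, |L|=2
  updated: d(A,HL)=37/2, d(HL,KS)=41/2, d(HL,P)=31, d(HL,QV)=46
4. join A+HL (d=37/2) ⇒ AHL; edges |A|=37/4, |HL|=29/4
  updated: d(AHL,KS)=82/3, d(AHL,P)=112/3, d(AHL,QV)=124/3
5. join AHL+KS (d=82/3) ⇒ AHKLS; edges |AHL|=53/12, |KS|=73/6
  updated: d(AHKLS,P)=41, d(AHKLS,QV)=77/2
6. join P+QV (d=59/2) ⇒ PQV; edges |P|=59/4, |QV|=53/4
  updated: d(AHKLS,PQV)=118/3
7. join AHKLS+PQV (d=118/3) ⇒ AHKLPQSV; edges |AHKLS|=6, |PQV|=59/12
final tree: (((A:37/4,(H:2,L:2):29/4):53/12,(K:3/2,S:3/2):73/6):6,(P:59/4,(Q:3/2,V:3/2):53/4):59/12)
total length: 82

A,HL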